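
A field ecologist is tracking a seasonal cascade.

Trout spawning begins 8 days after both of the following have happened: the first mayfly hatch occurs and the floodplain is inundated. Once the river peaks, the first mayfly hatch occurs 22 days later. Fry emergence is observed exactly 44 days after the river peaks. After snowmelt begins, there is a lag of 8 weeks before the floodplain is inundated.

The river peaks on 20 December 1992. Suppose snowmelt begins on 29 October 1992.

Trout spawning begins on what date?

19 January 1993

The river peaks: Dec 20, 1992.
The first mayfly hatch occurs: Dec 20, 1992 + 22 days = Jan 11, 1993.
Snowmelt begins: Oct 29, 1992.
The floodplain is inundated: Oct 29, 1992 + 8 weeks = Dec 24, 1992.
Both prerequisites met — the first mayfly hatch occurs (Jan 11, 1993), the floodplain is inundated (Dec 24, 1992); the later is Jan 11, 1993.
Trout spawning begins: Jan 11, 1993 + 8 days = Jan 19, 1993.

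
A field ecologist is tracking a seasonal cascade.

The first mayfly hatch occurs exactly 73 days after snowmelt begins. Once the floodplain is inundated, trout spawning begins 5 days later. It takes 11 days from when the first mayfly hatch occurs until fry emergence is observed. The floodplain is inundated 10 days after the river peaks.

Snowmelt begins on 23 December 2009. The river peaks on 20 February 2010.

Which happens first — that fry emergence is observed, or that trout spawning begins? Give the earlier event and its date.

Trout spawning begins — 7 March 2010

Snowmelt begins: Dec 23, 2009.
The first mayfly hatch occurs: Dec 23, 2009 + 73 days = Mar 6, 2010.
Fry emergence is observed: Mar 6, 2010 + 11 days = Mar 17, 2010.
The river peaks: Feb 20, 2010.
The floodplain is inundated: Feb 20, 2010 + 10 days = Mar 2, 2010.
Trout spawning begins: Mar 2, 2010 + 5 days = Mar 7, 2010.
Comparing: fry emergence is observed on Mar 17, 2010 vs trout spawning begins on Mar 7, 2010. Earlier: trout spawning begins.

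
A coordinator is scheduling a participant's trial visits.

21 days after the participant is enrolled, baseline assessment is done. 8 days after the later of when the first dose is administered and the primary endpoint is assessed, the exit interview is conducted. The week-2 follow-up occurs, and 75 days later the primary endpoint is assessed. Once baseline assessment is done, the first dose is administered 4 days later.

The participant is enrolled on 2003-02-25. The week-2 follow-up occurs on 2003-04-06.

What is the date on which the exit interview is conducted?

The participant is enrolled: Feb 25, 2003.
Baseline assessment is done: Feb 25, 2003 + 21 days = Mar 18, 2003.
The first dose is administered: Mar 18, 2003 + 4 days = Mar 22, 2003.
The week-2 follow-up occurs: Apr 6, 2003.
The primary endpoint is assessed: Apr 6, 2003 + 75 days = Jun 20, 2003.
Both prerequisites met — the first dose is administered (Mar 22, 2003), the primary endpoint is assessed (Jun 20, 2003); the later is Jun 20, 2003.
The exit interview is conducted: Jun 20, 2003 + 8 days = Jun 28, 2003.

2003-06-28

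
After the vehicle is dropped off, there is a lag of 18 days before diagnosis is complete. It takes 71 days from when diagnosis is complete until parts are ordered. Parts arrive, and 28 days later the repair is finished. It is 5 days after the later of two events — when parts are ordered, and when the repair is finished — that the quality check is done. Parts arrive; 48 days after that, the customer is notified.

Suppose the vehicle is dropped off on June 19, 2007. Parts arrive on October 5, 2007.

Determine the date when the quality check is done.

The vehicle is dropped off: Jun 19, 2007.
Diagnosis is complete: Jun 19, 2007 + 18 days = Jul 7, 2007.
Parts are ordered: Jul 7, 2007 + 71 days = Sep 16, 2007.
Parts arrive: Oct 5, 2007.
The repair is finished: Oct 5, 2007 + 28 days = Nov 2, 2007.
Both prerequisites met — parts are ordered (Sep 16, 2007), the repair is finished (Nov 2, 2007); the later is Nov 2, 2007.
The quality check is done: Nov 2, 2007 + 5 days = Nov 7, 2007.

November 7, 2007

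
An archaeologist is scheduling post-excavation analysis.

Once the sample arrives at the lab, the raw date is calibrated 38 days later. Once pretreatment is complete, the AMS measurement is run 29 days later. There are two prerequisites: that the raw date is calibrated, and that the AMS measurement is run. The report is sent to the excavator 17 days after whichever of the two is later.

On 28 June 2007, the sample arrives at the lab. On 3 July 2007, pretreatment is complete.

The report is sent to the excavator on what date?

22 August 2007

The sample arrives at the lab: Jun 28, 2007.
The raw date is calibrated: Jun 28, 2007 + 38 days = Aug 5, 2007.
Pretreatment is complete: Jul 3, 2007.
The AMS measurement is run: Jul 3, 2007 + 29 days = Aug 1, 2007.
Both prerequisites met — the raw date is calibrated (Aug 5, 2007), the AMS measurement is run (Aug 1, 2007); the later is Aug 5, 2007.
The report is sent to the excavator: Aug 5, 2007 + 17 days = Aug 22, 2007.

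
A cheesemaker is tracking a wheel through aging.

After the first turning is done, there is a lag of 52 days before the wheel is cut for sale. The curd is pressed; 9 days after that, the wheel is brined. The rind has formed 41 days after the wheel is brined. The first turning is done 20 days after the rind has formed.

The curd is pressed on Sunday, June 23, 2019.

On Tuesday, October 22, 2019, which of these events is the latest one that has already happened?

The first turning is done

The curd is pressed: Jun 23, 2019.
The wheel is brined: Jun 23, 2019 + 9 days = Jul 2, 2019.
The rind has formed: Jul 2, 2019 + 41 days = Aug 12, 2019.
The first turning is done: Aug 12, 2019 + 20 days = Sep 1, 2019.
The wheel is cut for sale: Sep 1, 2019 + 52 days = Oct 23, 2019.
Oct 22, 2019 falls between when the first turning is done (Sep 1, 2019) and when the wheel is cut for sale (Oct 23, 2019).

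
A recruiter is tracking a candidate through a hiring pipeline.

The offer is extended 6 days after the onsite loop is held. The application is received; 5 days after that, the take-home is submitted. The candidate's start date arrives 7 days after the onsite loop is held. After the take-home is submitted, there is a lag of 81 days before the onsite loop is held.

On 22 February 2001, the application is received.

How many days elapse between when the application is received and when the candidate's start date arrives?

Causal path: the application is received → the take-home is submitted → the onsite loop is held → the candidate's start date arrives.
Total delay along the path: 5 + 81 + 7 = 93 days.

93 days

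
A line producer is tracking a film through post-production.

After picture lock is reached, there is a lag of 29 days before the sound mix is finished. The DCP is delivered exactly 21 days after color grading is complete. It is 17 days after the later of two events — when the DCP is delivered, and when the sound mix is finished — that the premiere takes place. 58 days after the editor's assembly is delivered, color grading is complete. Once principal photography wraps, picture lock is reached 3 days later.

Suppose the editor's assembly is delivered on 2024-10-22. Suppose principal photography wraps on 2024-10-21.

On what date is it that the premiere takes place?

The editor's assembly is delivered: Oct 22, 2024.
Color grading is complete: Oct 22, 2024 + 58 days = Dec 19, 2024.
The DCP is delivered: Dec 19, 2024 + 21 days = Jan 9, 2025.
Principal photography wraps: Oct 21, 2024.
Picture lock is reached: Oct 21, 2024 + 3 days = Oct 24, 2024.
The sound mix is finished: Oct 24, 2024 + 29 days = Nov 22, 2024.
Both prerequisites met — the DCP is delivered (Jan 9, 2025), the sound mix is finished (Nov 22, 2024); the later is Jan 9, 2025.
The premiere takes place: Jan 9, 2025 + 17 days = Jan 26, 2025.

2025-01-26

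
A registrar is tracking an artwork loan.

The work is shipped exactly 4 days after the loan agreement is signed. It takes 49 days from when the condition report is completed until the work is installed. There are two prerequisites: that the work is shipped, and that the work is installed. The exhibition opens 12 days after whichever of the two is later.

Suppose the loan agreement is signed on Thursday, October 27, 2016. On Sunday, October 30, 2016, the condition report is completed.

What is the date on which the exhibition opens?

Friday, December 30, 2016

The loan agreement is signed: Oct 27, 2016.
The work is shipped: Oct 27, 2016 + 4 days = Oct 31, 2016.
The condition report is completed: Oct 30, 2016.
The work is installed: Oct 30, 2016 + 49 days = Dec 18, 2016.
Both prerequisites met — the work is shipped (Oct 31, 2016), the work is installed (Dec 18, 2016); the later is Dec 18, 2016.
The exhibition opens: Dec 18, 2016 + 12 days = Dec 30, 2016.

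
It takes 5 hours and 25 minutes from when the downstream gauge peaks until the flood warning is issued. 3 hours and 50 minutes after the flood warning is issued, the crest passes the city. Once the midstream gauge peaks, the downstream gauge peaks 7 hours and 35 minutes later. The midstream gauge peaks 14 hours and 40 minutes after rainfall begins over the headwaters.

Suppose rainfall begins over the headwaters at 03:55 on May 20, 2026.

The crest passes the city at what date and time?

Rainfall begins over the headwaters: 03:55 May 20, 2026.
The midstream gauge peaks: 03:55 May 20, 2026 + 14h40m = 18:35 May 20, 2026.
The downstream gauge peaks: 18:35 May 20, 2026 + 7h35m = 02:10 May 21, 2026.
The flood warning is issued: 02:10 May 21, 2026 + 5h25m = 07:35 May 21, 2026.
The crest passes the city: 07:35 May 21, 2026 + 3h50m = 11:25 May 21, 2026.

11:25 on May 21, 2026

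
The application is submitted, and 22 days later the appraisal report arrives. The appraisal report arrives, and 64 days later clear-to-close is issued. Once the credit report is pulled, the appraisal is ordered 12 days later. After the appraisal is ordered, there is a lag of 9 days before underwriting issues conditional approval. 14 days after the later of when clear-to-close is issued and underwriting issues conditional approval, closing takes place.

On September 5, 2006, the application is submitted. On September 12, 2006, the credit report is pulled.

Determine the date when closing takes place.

The application is submitted: Sep 5, 2006.
The appraisal report arrives: Sep 5, 2006 + 22 days = Sep 27, 2006.
Clear-to-close is issued: Sep 27, 2006 + 64 days = Nov 30, 2006.
The credit report is pulled: Sep 12, 2006.
The appraisal is ordered: Sep 12, 2006 + 12 days = Sep 24, 2006.
Underwriting issues conditional approval: Sep 24, 2006 + 9 days = Oct 3, 2006.
Both prerequisites met — clear-to-close is issued (Nov 30, 2006), underwriting issues conditional approval (Oct 3, 2006); the later is Nov 30, 2006.
Closing takes place: Nov 30, 2006 + 14 days = Dec 14, 2006.

December 14, 2006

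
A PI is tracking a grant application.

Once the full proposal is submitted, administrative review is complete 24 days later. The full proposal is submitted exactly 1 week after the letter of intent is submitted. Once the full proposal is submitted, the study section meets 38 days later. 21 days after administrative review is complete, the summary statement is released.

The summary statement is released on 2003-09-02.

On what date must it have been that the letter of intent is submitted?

2003-07-12

The summary statement is released: Sep 2, 2003.
Administrative review is complete: Sep 2, 2003 − 21 days = Aug 12, 2003.
The full proposal is submitted: Aug 12, 2003 − 24 days = Jul 19, 2003.
The letter of intent is submitted: Jul 19, 2003 − 1 week = Jul 12, 2003.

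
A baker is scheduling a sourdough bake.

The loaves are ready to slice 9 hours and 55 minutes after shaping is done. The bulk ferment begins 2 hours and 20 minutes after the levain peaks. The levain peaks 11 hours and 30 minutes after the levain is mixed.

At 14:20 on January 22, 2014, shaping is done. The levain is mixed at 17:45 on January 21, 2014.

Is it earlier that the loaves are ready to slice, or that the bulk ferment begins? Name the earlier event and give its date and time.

The bulk ferment begins — 07:35 on January 22, 2014

Shaping is done: 14:20 Jan 22, 2014.
The loaves are ready to slice: 14:20 Jan 22, 2014 + 9h55m = 00:15 Jan 23, 2014.
The levain is mixed: 17:45 Jan 21, 2014.
The levain peaks: 17:45 Jan 21, 2014 + 11h30m = 05:15 Jan 22, 2014.
The bulk ferment begins: 05:15 Jan 22, 2014 + 2h20m = 07:35 Jan 22, 2014.
Comparing: the loaves are ready to slice at 00:15 Jan 23, 2014 vs the bulk ferment begins at 07:35 Jan 22, 2014. Earlier: the bulk ferment begins.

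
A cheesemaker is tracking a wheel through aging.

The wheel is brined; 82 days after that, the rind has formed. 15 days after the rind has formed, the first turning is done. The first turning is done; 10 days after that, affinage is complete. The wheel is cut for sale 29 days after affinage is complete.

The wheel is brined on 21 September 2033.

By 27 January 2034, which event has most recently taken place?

Affinage is complete

The wheel is brined: Sep 21, 2033.
The rind has formed: Sep 21, 2033 + 82 days = Dec 12, 2033.
The first turning is done: Dec 12, 2033 + 15 days = Dec 27, 2033.
Affinage is complete: Dec 27, 2033 + 10 days = Jan 6, 2034.
The wheel is cut for sale: Jan 6, 2034 + 29 days = Feb 4, 2034.
Jan 27, 2034 falls between when affinage is complete (Jan 6, 2034) and when the wheel is cut for sale (Feb 4, 2034).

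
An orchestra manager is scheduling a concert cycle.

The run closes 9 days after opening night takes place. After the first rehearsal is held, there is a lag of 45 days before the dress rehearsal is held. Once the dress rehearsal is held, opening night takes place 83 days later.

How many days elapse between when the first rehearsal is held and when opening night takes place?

128 days

Causal path: the first rehearsal is held → the dress rehearsal is held → opening night takes place.
Total delay along the path: 45 + 83 = 128 days.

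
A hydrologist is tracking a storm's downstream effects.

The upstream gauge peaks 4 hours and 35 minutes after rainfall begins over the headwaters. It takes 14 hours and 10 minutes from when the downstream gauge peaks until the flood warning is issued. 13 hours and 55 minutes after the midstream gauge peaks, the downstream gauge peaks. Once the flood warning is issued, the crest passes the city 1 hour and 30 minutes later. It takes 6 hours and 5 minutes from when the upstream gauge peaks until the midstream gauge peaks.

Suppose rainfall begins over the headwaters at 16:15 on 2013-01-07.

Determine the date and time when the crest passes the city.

Rainfall begins over the headwaters: 16:15 Jan 7, 2013.
The upstream gauge peaks: 16:15 Jan 7, 2013 + 4h35m = 20:50 Jan 7, 2013.
The midstream gauge peaks: 20:50 Jan 7, 2013 + 6h05m = 02:55 Jan 8, 2013.
The downstream gauge peaks: 02:55 Jan 8, 2013 + 13h55m = 16:50 Jan 8, 2013.
The flood warning is issued: 16:50 Jan 8, 2013 + 14h10m = 07:00 Jan 9, 2013.
The crest passes the city: 07:00 Jan 9, 2013 + 1h30m = 08:30 Jan 9, 2013.

08:30 on 2013-01-09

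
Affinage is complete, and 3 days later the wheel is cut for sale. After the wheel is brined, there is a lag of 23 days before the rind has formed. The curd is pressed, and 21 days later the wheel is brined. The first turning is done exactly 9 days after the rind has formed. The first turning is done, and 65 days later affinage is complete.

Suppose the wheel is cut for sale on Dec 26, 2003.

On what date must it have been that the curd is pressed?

The wheel is cut for sale: Dec 26, 2003.
Affinage is complete: Dec 26, 2003 − 3 days = Dec 23, 2003.
The first turning is done: Dec 23, 2003 − 65 days = Oct 19, 2003.
The rind has formed: Oct 19, 2003 − 9 days = Oct 10, 2003.
The wheel is brined: Oct 10, 2003 − 23 days = Sep 17, 2003.
The curd is pressed: Sep 17, 2003 − 21 days = Aug 27, 2003.

Aug 27, 2003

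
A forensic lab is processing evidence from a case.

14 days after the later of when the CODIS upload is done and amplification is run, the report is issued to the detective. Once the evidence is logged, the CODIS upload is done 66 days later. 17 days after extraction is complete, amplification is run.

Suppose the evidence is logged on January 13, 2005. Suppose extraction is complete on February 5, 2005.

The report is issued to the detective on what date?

The evidence is logged: Jan 13, 2005.
The CODIS upload is done: Jan 13, 2005 + 66 days = Mar 20, 2005.
Extraction is complete: Feb 5, 2005.
Amplification is run: Feb 5, 2005 + 17 days = Feb 22, 2005.
Both prerequisites met — the CODIS upload is done (Mar 20, 2005), amplification is run (Feb 22, 2005); the later is Mar 20, 2005.
The report is issued to the detective: Mar 20, 2005 + 14 days = Apr 3, 2005.

April 3, 2005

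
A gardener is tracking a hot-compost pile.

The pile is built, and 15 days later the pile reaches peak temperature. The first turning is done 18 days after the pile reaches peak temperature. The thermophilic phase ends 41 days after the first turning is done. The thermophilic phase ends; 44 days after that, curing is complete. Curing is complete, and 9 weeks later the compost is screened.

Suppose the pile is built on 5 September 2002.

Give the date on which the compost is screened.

The pile is built: Sep 5, 2002.
The pile reaches peak temperature: Sep 5, 2002 + 15 days = Sep 20, 2002.
The first turning is done: Sep 20, 2002 + 18 days = Oct 8, 2002.
The thermophilic phase ends: Oct 8, 2002 + 41 days = Nov 18, 2002.
Curing is complete: Nov 18, 2002 + 44 days = Jan 1, 2003.
The compost is screened: Jan 1, 2003 + 9 weeks = Mar 5, 2003.

5 March 2003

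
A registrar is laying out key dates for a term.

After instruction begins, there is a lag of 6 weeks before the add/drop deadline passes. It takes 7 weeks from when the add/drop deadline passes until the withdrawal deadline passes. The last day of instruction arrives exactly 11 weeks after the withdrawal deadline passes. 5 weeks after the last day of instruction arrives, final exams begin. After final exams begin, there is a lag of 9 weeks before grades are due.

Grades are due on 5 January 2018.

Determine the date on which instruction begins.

14 April 2017

Grades are due: Jan 5, 2018.
Final exams begin: Jan 5, 2018 − 9 weeks = Nov 3, 2017.
The last day of instruction arrives: Nov 3, 2017 − 5 weeks = Sep 29, 2017.
The withdrawal deadline passes: Sep 29, 2017 − 11 weeks = Jul 14, 2017.
The add/drop deadline passes: Jul 14, 2017 − 7 weeks = May 26, 2017.
Instruction begins: May 26, 2017 − 6 weeks = Apr 14, 2017.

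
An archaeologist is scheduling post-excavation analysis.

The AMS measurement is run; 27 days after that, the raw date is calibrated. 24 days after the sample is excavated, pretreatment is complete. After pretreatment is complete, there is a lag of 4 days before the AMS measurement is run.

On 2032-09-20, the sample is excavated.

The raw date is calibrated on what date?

2032-11-14

The sample is excavated: Sep 20, 2032.
Pretreatment is complete: Sep 20, 2032 + 24 days = Oct 14, 2032.
The AMS measurement is run: Oct 14, 2032 + 4 days = Oct 18, 2032.
The raw date is calibrated: Oct 18, 2032 + 27 days = Nov 14, 2032.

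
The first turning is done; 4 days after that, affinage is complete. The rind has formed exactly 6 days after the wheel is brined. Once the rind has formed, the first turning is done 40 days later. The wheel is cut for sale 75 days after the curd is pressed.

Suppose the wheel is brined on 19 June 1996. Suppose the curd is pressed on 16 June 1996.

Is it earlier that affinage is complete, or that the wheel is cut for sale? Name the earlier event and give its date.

Affinage is complete — 8 August 1996

The wheel is brined: Jun 19, 1996.
The rind has formed: Jun 19, 1996 + 6 days = Jun 25, 1996.
The first turning is done: Jun 25, 1996 + 40 days = Aug 4, 1996.
Affinage is complete: Aug 4, 1996 + 4 days = Aug 8, 1996.
The curd is pressed: Jun 16, 1996.
The wheel is cut for sale: Jun 16, 1996 + 75 days = Aug 30, 1996.
Comparing: affinage is complete on Aug 8, 1996 vs the wheel is cut for sale on Aug 30, 1996. Earlier: affinage is complete.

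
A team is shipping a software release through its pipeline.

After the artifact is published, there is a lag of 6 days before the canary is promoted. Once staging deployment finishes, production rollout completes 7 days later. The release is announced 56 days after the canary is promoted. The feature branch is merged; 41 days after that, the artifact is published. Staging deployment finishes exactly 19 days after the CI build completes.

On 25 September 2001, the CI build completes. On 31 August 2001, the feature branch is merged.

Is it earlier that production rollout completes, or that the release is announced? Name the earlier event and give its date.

The CI build completes: Sep 25, 2001.
Staging deployment finishes: Sep 25, 2001 + 19 days = Oct 14, 2001.
Production rollout completes: Oct 14, 2001 + 7 days = Oct 21, 2001.
The feature branch is merged: Aug 31, 2001.
The artifact is published: Aug 31, 2001 + 41 days = Oct 11, 2001.
The canary is promoted: Oct 11, 2001 + 6 days = Oct 17, 2001.
The release is announced: Oct 17, 2001 + 56 days = Dec 12, 2001.
Comparing: production rollout completes on Oct 21, 2001 vs the release is announced on Dec 12, 2001. Earlier: production rollout completes.

Production rollout completes — 21 October 2001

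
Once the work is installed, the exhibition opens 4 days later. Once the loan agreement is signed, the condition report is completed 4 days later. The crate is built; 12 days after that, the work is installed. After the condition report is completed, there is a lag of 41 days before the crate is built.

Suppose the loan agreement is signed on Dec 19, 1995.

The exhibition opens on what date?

Feb 18, 1996

The loan agreement is signed: Dec 19, 1995.
The condition report is completed: Dec 19, 1995 + 4 days = Dec 23, 1995.
The crate is built: Dec 23, 1995 + 41 days = Feb 2, 1996.
The work is installed: Feb 2, 1996 + 12 days = Feb 14, 1996.
The exhibition opens: Feb 14, 1996 + 4 days = Feb 18, 1996.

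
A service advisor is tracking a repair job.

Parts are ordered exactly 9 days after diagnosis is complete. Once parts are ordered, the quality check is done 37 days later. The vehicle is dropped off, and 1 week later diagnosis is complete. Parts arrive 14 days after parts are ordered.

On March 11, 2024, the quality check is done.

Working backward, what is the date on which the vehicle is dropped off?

The quality check is done: Mar 11, 2024.
Parts are ordered: Mar 11, 2024 − 37 days = Feb 3, 2024.
Diagnosis is complete: Feb 3, 2024 − 9 days = Jan 25, 2024.
The vehicle is dropped off: Jan 25, 2024 − 1 week = Jan 18, 2024.

January 18, 2024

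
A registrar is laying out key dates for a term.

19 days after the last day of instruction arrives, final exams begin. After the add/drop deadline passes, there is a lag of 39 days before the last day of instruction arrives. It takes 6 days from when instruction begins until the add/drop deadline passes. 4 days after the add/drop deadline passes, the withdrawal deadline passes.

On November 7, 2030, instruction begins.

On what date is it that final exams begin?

January 10, 2031

Instruction begins: Nov 7, 2030.
The add/drop deadline passes: Nov 7, 2030 + 6 days = Nov 13, 2030.
The last day of instruction arrives: Nov 13, 2030 + 39 days = Dec 22, 2030.
Final exams begin: Dec 22, 2030 + 19 days = Jan 10, 2031.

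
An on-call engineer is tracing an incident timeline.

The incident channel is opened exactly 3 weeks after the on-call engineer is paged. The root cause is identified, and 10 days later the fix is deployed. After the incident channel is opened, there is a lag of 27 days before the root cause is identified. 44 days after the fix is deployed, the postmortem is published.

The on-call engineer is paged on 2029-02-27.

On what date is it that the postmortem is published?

The on-call engineer is paged: Feb 27, 2029.
The incident channel is opened: Feb 27, 2029 + 3 weeks = Mar 20, 2029.
The root cause is identified: Mar 20, 2029 + 27 days = Apr 16, 2029.
The fix is deployed: Apr 16, 2029 + 10 days = Apr 26, 2029.
The postmortem is published: Apr 26, 2029 + 44 days = Jun 9, 2029.

2029-06-09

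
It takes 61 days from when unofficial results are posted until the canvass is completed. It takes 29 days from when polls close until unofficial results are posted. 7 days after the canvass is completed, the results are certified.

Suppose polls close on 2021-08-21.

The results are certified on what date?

2021-11-26

Polls close: Aug 21, 2021.
Unofficial results are posted: Aug 21, 2021 + 29 days = Sep 19, 2021.
The canvass is completed: Sep 19, 2021 + 61 days = Nov 19, 2021.
The results are certified: Nov 19, 2021 + 7 days = Nov 26, 2021.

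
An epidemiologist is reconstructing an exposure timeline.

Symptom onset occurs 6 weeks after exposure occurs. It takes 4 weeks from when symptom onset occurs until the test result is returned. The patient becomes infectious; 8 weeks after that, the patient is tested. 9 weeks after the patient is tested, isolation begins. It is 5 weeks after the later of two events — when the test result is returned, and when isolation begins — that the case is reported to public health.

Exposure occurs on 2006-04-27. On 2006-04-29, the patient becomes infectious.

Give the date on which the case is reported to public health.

2006-09-30

Exposure occurs: Apr 27, 2006.
Symptom onset occurs: Apr 27, 2006 + 6 weeks = Jun 8, 2006.
The test result is returned: Jun 8, 2006 + 4 weeks = Jul 6, 2006.
The patient becomes infectious: Apr 29, 2006.
The patient is tested: Apr 29, 2006 + 8 weeks = Jun 24, 2006.
Isolation begins: Jun 24, 2006 + 9 weeks = Aug 26, 2006.
Both prerequisites met — the test result is returned (Jul 6, 2006), isolation begins (Aug 26, 2006); the later is Aug 26, 2006.
The case is reported to public health: Aug 26, 2006 + 5 weeks = Sep 30, 2006.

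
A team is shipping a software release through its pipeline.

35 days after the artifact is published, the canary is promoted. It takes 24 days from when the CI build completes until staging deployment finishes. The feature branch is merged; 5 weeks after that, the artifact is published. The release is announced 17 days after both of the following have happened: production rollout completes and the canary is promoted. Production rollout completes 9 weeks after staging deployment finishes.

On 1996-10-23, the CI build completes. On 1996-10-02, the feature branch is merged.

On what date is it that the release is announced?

The CI build completes: Oct 23, 1996.
Staging deployment finishes: Oct 23, 1996 + 24 days = Nov 16, 1996.
Production rollout completes: Nov 16, 1996 + 9 weeks = Jan 18, 1997.
The feature branch is merged: Oct 2, 1996.
The artifact is published: Oct 2, 1996 + 5 weeks = Nov 6, 1996.
The canary is promoted: Nov 6, 1996 + 35 days = Dec 11, 1996.
Both prerequisites met — production rollout completes (Jan 18, 1997), the canary is promoted (Dec 11, 1996); the later is Jan 18, 1997.
The release is announced: Jan 18, 1997 + 17 days = Feb 4, 1997.

1997-02-04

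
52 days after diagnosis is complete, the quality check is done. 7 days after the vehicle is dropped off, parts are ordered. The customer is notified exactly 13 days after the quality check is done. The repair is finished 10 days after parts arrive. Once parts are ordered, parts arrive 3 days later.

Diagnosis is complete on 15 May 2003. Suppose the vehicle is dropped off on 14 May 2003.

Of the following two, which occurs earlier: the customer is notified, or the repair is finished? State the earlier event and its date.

Diagnosis is complete: May 15, 2003.
The quality check is done: May 15, 2003 + 52 days = Jul 6, 2003.
The customer is notified: Jul 6, 2003 + 13 days = Jul 19, 2003.
The vehicle is dropped off: May 14, 2003.
Parts are ordered: May 14, 2003 + 7 days = May 21, 2003.
Parts arrive: May 21, 2003 + 3 days = May 24, 2003.
The repair is finished: May 24, 2003 + 10 days = Jun 3, 2003.
Comparing: the customer is notified on Jul 19, 2003 vs the repair is finished on Jun 3, 2003. Earlier: the repair is finished.

The repair is finished — 3 June 2003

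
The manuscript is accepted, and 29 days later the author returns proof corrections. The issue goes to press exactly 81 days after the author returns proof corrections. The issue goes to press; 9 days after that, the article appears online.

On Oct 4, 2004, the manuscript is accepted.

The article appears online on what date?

Jan 31, 2005

The manuscript is accepted: Oct 4, 2004.
The author returns proof corrections: Oct 4, 2004 + 29 days = Nov 2, 2004.
The issue goes to press: Nov 2, 2004 + 81 days = Jan 22, 2005.
The article appears online: Jan 22, 2005 + 9 days = Jan 31, 2005.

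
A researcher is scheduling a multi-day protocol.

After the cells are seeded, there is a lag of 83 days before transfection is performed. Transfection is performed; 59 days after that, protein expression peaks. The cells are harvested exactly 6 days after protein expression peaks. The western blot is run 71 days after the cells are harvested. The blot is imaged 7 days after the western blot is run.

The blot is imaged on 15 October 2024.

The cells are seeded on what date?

3 March 2024

The blot is imaged: Oct 15, 2024.
The western blot is run: Oct 15, 2024 − 7 days = Oct 8, 2024.
The cells are harvested: Oct 8, 2024 − 71 days = Jul 29, 2024.
Protein expression peaks: Jul 29, 2024 − 6 days = Jul 23, 2024.
Transfection is performed: Jul 23, 2024 − 59 days = May 25, 2024.
The cells are seeded: May 25, 2024 − 83 days = Mar 3, 2024.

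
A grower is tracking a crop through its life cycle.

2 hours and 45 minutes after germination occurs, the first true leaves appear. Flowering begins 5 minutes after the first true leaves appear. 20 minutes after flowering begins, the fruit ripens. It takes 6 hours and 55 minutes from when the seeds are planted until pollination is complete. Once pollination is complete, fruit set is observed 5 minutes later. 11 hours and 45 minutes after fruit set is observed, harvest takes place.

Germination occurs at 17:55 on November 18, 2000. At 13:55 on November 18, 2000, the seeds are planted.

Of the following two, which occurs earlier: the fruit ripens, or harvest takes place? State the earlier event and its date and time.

Germination occurs: 17:55 Nov 18, 2000.
The first true leaves appear: 17:55 Nov 18, 2000 + 2h45m = 20:40 Nov 18, 2000.
Flowering begins: 20:40 Nov 18, 2000 + 5m = 20:45 Nov 18, 2000.
The fruit ripens: 20:45 Nov 18, 2000 + 20m = 21:05 Nov 18, 2000.
The seeds are planted: 13:55 Nov 18, 2000.
Pollination is complete: 13:55 Nov 18, 2000 + 6h55m = 20:50 Nov 18, 2000.
Fruit set is observed: 20:50 Nov 18, 2000 + 5m = 20:55 Nov 18, 2000.
Harvest takes place: 20:55 Nov 18, 2000 + 11h45m = 08:40 Nov 19, 2000.
Comparing: the fruit ripens at 21:05 Nov 18, 2000 vs harvest takes place at 08:40 Nov 19, 2000. Earlier: the fruit ripens.

The fruit ripens — 21:05 on November 18, 2000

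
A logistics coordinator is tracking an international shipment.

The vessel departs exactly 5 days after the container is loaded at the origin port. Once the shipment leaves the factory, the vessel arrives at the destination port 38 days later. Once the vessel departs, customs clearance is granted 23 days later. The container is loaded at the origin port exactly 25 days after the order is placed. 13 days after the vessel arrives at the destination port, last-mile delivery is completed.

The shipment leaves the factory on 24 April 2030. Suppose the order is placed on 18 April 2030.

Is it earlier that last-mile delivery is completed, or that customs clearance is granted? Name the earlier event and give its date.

Customs clearance is granted — 10 June 2030

The shipment leaves the factory: Apr 24, 2030.
The vessel arrives at the destination port: Apr 24, 2030 + 38 days = Jun 1, 2030.
Last-mile delivery is completed: Jun 1, 2030 + 13 days = Jun 14, 2030.
The order is placed: Apr 18, 2030.
The container is loaded at the origin port: Apr 18, 2030 + 25 days = May 13, 2030.
The vessel departs: May 13, 2030 + 5 days = May 18, 2030.
Customs clearance is granted: May 18, 2030 + 23 days = Jun 10, 2030.
Comparing: last-mile delivery is completed on Jun 14, 2030 vs customs clearance is granted on Jun 10, 2030. Earlier: customs clearance is granted.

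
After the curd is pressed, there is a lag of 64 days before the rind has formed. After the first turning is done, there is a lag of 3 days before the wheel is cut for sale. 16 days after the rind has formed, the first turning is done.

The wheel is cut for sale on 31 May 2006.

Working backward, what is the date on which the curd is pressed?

9 March 2006

The wheel is cut for sale: May 31, 2006.
The first turning is done: May 31, 2006 − 3 days = May 28, 2006.
The rind has formed: May 28, 2006 − 16 days = May 12, 2006.
The curd is pressed: May 12, 2006 − 64 days = Mar 9, 2006.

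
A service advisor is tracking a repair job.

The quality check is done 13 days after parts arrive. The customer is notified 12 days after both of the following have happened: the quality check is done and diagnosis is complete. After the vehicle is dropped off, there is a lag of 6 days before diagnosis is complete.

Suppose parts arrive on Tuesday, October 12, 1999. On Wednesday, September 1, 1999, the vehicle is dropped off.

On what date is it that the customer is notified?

Parts arrive: Oct 12, 1999.
The quality check is done: Oct 12, 1999 + 13 days = Oct 25, 1999.
The vehicle is dropped off: Sep 1, 1999.
Diagnosis is complete: Sep 1, 1999 + 6 days = Sep 7, 1999.
Both prerequisites met — the quality check is done (Oct 25, 1999), diagnosis is complete (Sep 7, 1999); the later is Oct 25, 1999.
The customer is notified: Oct 25, 1999 + 12 days = Nov 6, 1999.

Saturday, November 6, 1999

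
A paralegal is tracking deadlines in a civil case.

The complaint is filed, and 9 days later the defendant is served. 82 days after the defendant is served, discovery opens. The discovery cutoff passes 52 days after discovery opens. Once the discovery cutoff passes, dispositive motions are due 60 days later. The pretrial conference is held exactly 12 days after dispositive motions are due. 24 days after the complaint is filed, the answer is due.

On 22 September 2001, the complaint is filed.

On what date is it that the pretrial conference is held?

25 April 2002

The complaint is filed: Sep 22, 2001.
The defendant is served: Sep 22, 2001 + 9 days = Oct 1, 2001.
Discovery opens: Oct 1, 2001 + 82 days = Dec 22, 2001.
The discovery cutoff passes: Dec 22, 2001 + 52 days = Feb 12, 2002.
Dispositive motions are due: Feb 12, 2002 + 60 days = Apr 13, 2002.
The pretrial conference is held: Apr 13, 2002 + 12 days = Apr 25, 2002.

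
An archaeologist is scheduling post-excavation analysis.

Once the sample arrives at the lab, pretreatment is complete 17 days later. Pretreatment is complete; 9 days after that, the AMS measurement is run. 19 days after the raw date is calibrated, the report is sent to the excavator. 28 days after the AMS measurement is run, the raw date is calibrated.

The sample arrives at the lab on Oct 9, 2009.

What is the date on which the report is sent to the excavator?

Dec 21, 2009

The sample arrives at the lab: Oct 9, 2009.
Pretreatment is complete: Oct 9, 2009 + 17 days = Oct 26, 2009.
The AMS measurement is run: Oct 26, 2009 + 9 days = Nov 4, 2009.
The raw date is calibrated: Nov 4, 2009 + 28 days = Dec 2, 2009.
The report is sent to the excavator: Dec 2, 2009 + 19 days = Dec 21, 2009.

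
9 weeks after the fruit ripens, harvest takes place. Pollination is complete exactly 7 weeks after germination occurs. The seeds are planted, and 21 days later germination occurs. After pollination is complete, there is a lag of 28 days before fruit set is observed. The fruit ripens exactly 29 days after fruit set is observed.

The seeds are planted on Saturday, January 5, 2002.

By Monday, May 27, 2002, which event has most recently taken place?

The fruit ripens

The seeds are planted: Jan 5, 2002.
Germination occurs: Jan 5, 2002 + 21 days = Jan 26, 2002.
Pollination is complete: Jan 26, 2002 + 7 weeks = Mar 16, 2002.
Fruit set is observed: Mar 16, 2002 + 28 days = Apr 13, 2002.
The fruit ripens: Apr 13, 2002 + 29 days = May 12, 2002.
Harvest takes place: May 12, 2002 + 9 weeks = Jul 14, 2002.
May 27, 2002 falls between when the fruit ripens (May 12, 2002) and when harvest takes place (Jul 14, 2002).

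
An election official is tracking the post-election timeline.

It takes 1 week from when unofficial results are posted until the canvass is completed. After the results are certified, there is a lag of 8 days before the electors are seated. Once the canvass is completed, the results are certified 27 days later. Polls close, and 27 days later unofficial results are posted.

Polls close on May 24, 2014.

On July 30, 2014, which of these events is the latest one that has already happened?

The results are certified

Polls close: May 24, 2014.
Unofficial results are posted: May 24, 2014 + 27 days = Jun 20, 2014.
The canvass is completed: Jun 20, 2014 + 1 week = Jun 27, 2014.
The results are certified: Jun 27, 2014 + 27 days = Jul 24, 2014.
The electors are seated: Jul 24, 2014 + 8 days = Aug 1, 2014.
Jul 30, 2014 falls between when the results are certified (Jul 24, 2014) and when the electors are seated (Aug 1, 2014).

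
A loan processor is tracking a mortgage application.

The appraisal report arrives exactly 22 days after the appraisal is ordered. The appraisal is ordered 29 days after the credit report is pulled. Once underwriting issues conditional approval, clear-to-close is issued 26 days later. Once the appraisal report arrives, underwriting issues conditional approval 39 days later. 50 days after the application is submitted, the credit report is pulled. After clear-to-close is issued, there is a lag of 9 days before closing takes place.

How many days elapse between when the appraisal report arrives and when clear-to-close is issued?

Causal path: the appraisal report arrives → underwriting issues conditional approval → clear-to-close is issued.
Total delay along the path: 39 + 26 = 65 days.

65 days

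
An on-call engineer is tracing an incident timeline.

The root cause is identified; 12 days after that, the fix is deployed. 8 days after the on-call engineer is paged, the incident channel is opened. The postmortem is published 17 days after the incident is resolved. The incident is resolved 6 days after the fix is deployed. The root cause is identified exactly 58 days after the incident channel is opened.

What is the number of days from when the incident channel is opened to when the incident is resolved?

Causal path: the incident channel is opened → the root cause is identified → the fix is deployed → the incident is resolved.
Total delay along the path: 58 + 12 + 6 = 76 days.

76 days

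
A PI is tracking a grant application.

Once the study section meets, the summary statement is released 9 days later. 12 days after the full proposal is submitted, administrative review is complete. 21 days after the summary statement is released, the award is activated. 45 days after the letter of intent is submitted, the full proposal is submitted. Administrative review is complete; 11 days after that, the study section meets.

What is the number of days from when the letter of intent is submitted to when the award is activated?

Causal path: the letter of intent is submitted → the full proposal is submitted → administrative review is complete → the study section meets → the summary statement is released → the award is activated.
Total delay along the path: 45 + 12 + 11 + 9 + 21 = 98 days.

98 days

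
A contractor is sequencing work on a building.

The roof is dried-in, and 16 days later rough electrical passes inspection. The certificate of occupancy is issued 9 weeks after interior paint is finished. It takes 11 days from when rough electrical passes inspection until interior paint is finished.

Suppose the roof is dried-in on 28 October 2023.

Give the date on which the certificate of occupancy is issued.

The roof is dried-in: Oct 28, 2023.
Rough electrical passes inspection: Oct 28, 2023 + 16 days = Nov 13, 2023.
Interior paint is finished: Nov 13, 2023 + 11 days = Nov 24, 2023.
The certificate of occupancy is issued: Nov 24, 2023 + 9 weeks = Jan 26, 2024.

26 January 2024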